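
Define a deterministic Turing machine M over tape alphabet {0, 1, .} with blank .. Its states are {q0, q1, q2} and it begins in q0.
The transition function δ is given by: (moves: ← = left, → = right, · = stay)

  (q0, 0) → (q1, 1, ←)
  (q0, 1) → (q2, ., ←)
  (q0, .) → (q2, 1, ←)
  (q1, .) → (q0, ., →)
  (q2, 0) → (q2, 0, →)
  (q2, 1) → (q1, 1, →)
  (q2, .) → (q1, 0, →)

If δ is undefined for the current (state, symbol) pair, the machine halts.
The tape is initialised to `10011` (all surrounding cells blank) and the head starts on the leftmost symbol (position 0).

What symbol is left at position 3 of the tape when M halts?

0

state=q0 head=0 tape=.[1]0011.   (q0,1)→(q2,.,←)
state=q2 head=-1 tape=[.].0011.   (q2,.)→(q1,0,→)
state=q1 head=0 tape=0[.]0011.   (q1,.)→(q0,.,→)
state=q0 head=1 tape=0.[0]011.   (q0,0)→(q1,1,←)
state=q1 head=0 tape=0[.]1011.   (q1,.)→(q0,.,→)
state=q0 head=1 tape=0.[1]011.   (q0,1)→(q2,.,←)
state=q2 head=0 tape=0[.].011.   (q2,.)→(q1,0,→)
state=q1 head=1 tape=00[.]011.   (q1,.)→(q0,.,→)
state=q0 head=2 tape=00.[0]11.   (q0,0)→(q1,1,←)
state=q1 head=1 tape=00[.]111.   (q1,.)→(q0,.,→)
state=q0 head=2 tape=00.[1]11.   (q0,1)→(q2,.,←)
state=q2 head=1 tape=00[.].11.   (q2,.)→(q1,0,→)
state=q1 head=2 tape=000[.]11.   (q1,.)→(q0,.,→)
state=q0 head=3 tape=000.[1]1.   (q0,1)→(q2,.,←)
state=q2 head=2 tape=000[.].1.   (q2,.)→(q1,0,→)
state=q1 head=3 tape=0000[.]1.   (q1,.)→(q0,.,→)
state=q0 head=4 tape=0000.[1].   (q0,1)→(q2,.,←)
state=q2 head=3 tape=0000[.]..   (q2,.)→(q1,0,→)
state=q1 head=4 tape=00000[.].   (q1,.)→(q0,.,→)
state=q0 head=5 tape=00000.[.]   (q0,.)→(q2,1,←)
state=q2 head=4 tape=00000[.]1   (q2,.)→(q1,0,→)
state=q1 head=5 tape=000000[1]
Cell 3 holds 0 when M halts.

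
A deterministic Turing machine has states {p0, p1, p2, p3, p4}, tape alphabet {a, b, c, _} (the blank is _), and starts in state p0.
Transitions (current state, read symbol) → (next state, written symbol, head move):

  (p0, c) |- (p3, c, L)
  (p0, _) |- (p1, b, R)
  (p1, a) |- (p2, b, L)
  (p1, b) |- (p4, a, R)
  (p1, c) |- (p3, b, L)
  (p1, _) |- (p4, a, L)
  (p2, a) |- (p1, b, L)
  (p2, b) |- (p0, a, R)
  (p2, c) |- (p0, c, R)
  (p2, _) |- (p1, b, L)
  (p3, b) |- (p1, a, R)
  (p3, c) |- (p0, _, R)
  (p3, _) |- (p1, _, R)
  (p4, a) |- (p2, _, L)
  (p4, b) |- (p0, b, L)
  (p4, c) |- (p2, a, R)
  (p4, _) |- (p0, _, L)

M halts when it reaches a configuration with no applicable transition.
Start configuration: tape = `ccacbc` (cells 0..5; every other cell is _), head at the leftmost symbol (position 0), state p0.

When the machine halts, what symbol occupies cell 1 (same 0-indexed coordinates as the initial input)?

b

p0 | ____[c]cacbc   read c → write c, move L, go to p3
p3 | ___[_]ccacbc   read _ → write _, move R, go to p1
p1 | ____[c]cacbc   read c → write b, move L, go to p3
p3 | ___[_]bcacbc   read _ → write _, move R, go to p1
p1 | ____[b]cacbc   read b → write a, move R, go to p4
p4 | ____a[c]acbc   read c → write a, move R, go to p2
p2 | ____aa[a]cbc   read a → write b, move L, go to p1
p1 | ____a[a]bcbc   read a → write b, move L, go to p2
p2 | ____[a]bbcbc   read a → write b, move L, go to p1
p1 | ___[_]bbbcbc   read _ → write a, move L, go to p4
p4 | __[_]abbbcbc   read _ → write _, move L, go to p0
p0 | _[_]_abbbcbc   read _ → write b, move R, go to p1
p1 | _b[_]abbbcbc   read _ → write a, move L, go to p4
p4 | _[b]aabbbcbc   read b → write b, move L, go to p0
p0 | [_]baabbbcbc   read _ → write b, move R, go to p1
p1 | b[b]aabbbcbc   read b → write a, move R, go to p4
p4 | ba[a]abbbcbc   read a → write _, move L, go to p2
p2 | b[a]_abbbcbc   read a → write b, move L, go to p1
p1 | [b]b_abbbcbc   read b → write a, move R, go to p4
p4 | a[b]_abbbcbc   read b → write b, move L, go to p0
p0 | [a]b_abbbcbc
Cell 1 holds b when M halts.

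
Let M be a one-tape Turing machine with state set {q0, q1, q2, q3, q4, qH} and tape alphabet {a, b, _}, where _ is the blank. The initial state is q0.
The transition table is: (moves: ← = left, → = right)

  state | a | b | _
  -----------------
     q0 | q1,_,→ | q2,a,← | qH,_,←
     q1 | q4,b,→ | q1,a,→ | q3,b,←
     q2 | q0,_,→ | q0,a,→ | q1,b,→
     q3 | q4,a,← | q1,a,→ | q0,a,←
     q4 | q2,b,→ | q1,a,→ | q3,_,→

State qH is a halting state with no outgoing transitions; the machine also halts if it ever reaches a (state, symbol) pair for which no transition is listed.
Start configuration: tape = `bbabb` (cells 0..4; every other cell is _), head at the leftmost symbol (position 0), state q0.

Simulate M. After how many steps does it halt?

17

state=q0 head=0 tape=_[b]babb___   (q0,b)→(q2,a,←)
state=q2 head=-1 tape=[_]ababb___   (q2,_)→(q1,b,→)
state=q1 head=0 tape=b[a]babb___   (q1,a)→(q4,b,→)
state=q4 head=1 tape=bb[b]abb___   (q4,b)→(q1,a,→)
state=q1 head=2 tape=bba[a]bb___   (q1,a)→(q4,b,→)
state=q4 head=3 tape=bbab[b]b___   (q4,b)→(q1,a,→)
state=q1 head=4 tape=bbaba[b]___   (q1,b)→(q1,a,→)
state=q1 head=5 tape=bbabaa[_]__   (q1,_)→(q3,b,←)
state=q3 head=4 tape=bbaba[a]b__   (q3,a)→(q4,a,←)
state=q4 head=3 tape=bbab[a]ab__   (q4,a)→(q2,b,→)
state=q2 head=4 tape=bbabb[a]b__   (q2,a)→(q0,_,→)
state=q0 head=5 tape=bbabb_[b]__   (q0,b)→(q2,a,←)
state=q2 head=4 tape=bbabb[_]a__   (q2,_)→(q1,b,→)
state=q1 head=5 tape=bbabbb[a]__   (q1,a)→(q4,b,→)
state=q4 head=6 tape=bbabbbb[_]_   (q4,_)→(q3,_,→)
state=q3 head=7 tape=bbabbbb_[_]   (q3,_)→(q0,a,←)
state=q0 head=6 tape=bbabbbb[_]a   (q0,_)→(qH,_,←)
state=qH head=5 tape=bbabbb[b]_a
M halts after 17 transitions.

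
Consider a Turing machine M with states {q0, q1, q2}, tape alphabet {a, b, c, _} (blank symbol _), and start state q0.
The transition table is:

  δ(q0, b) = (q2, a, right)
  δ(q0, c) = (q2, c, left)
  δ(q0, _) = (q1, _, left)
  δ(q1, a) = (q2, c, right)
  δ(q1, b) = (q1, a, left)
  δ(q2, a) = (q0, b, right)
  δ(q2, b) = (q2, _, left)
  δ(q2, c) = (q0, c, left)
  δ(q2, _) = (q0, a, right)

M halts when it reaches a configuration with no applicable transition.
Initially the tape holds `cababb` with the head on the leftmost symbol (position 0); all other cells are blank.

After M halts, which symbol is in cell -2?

c

q0 | ____[c]ababb   read c → write c, move left, go to q2
q2 | ___[_]cababb   read _ → write a, move right, go to q0
q0 | ___a[c]ababb   read c → write c, move left, go to q2
q2 | ___[a]cababb   read a → write b, move right, go to q0
q0 | ___b[c]ababb   read c → write c, move left, go to q2
q2 | ___[b]cababb   read b → write _, move left, go to q2
q2 | __[_]_cababb   read _ → write a, move right, go to q0
q0 | __a[_]cababb   read _ → write _, move left, go to q1
q1 | __[a]_cababb   read a → write c, move right, go to q2
q2 | __c[_]cababb   read _ → write a, move right, go to q0
q0 | __ca[c]ababb   read c → write c, move left, go to q2
q2 | __c[a]cababb   read a → write b, move right, go to q0
q0 | __cb[c]ababb   read c → write c, move left, go to q2
q2 | __c[b]cababb   read b → write _, move left, go to q2
q2 | __[c]_cababb   read c → write c, move left, go to q0
q0 | _[_]c_cababb   read _ → write _, move left, go to q1
q1 | [_]_c_cababb
Cell -2 holds c when M halts.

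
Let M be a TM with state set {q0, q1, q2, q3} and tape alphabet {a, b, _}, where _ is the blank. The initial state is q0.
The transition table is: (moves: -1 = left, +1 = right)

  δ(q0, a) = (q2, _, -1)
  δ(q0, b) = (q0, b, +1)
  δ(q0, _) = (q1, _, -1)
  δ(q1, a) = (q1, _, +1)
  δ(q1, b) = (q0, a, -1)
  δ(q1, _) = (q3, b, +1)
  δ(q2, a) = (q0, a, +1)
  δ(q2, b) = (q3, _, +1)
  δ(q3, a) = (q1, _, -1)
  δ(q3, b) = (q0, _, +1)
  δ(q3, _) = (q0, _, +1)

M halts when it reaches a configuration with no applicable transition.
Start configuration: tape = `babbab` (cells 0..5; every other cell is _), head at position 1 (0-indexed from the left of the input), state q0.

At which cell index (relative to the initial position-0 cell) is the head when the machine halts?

4

state=q0 head=1 tape=b[a]bbab_   (q0,a)→(q2,_,-1)
state=q2 head=0 tape=[b]_bbab_   (q2,b)→(q3,_,+1)
state=q3 head=1 tape=_[_]bbab_   (q3,_)→(q0,_,+1)
state=q0 head=2 tape=__[b]bab_   (q0,b)→(q0,b,+1)
state=q0 head=3 tape=__b[b]ab_   (q0,b)→(q0,b,+1)
state=q0 head=4 tape=__bb[a]b_   (q0,a)→(q2,_,-1)
state=q2 head=3 tape=__b[b]_b_   (q2,b)→(q3,_,+1)
state=q3 head=4 tape=__b_[_]b_   (q3,_)→(q0,_,+1)
state=q0 head=5 tape=__b__[b]_   (q0,b)→(q0,b,+1)
state=q0 head=6 tape=__b__b[_]   (q0,_)→(q1,_,-1)
state=q1 head=5 tape=__b__[b]_   (q1,b)→(q0,a,-1)
state=q0 head=4 tape=__b_[_]a_   (q0,_)→(q1,_,-1)
state=q1 head=3 tape=__b[_]_a_   (q1,_)→(q3,b,+1)
state=q3 head=4 tape=__bb[_]a_   (q3,_)→(q0,_,+1)
state=q0 head=5 tape=__bb_[a]_   (q0,a)→(q2,_,-1)
state=q2 head=4 tape=__bb[_]__
At halt the head is at cell 4.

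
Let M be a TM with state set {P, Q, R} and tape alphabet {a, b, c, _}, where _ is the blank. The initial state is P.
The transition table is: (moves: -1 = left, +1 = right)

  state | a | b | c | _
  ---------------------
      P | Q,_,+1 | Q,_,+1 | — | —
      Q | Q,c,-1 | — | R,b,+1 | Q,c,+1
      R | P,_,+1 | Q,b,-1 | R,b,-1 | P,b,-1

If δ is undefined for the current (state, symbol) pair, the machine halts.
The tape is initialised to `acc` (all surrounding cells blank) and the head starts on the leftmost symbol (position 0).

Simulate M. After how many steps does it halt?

P | [a]cc   read a → write _, move +1, go to Q
Q | _[c]c   read c → write b, move +1, go to R
R | _b[c]   read c → write b, move -1, go to R
R | _[b]b   read b → write b, move -1, go to Q
Q | [_]bb   read _ → write c, move +1, go to Q
Q | c[b]b
M halts after 5 transitions.

5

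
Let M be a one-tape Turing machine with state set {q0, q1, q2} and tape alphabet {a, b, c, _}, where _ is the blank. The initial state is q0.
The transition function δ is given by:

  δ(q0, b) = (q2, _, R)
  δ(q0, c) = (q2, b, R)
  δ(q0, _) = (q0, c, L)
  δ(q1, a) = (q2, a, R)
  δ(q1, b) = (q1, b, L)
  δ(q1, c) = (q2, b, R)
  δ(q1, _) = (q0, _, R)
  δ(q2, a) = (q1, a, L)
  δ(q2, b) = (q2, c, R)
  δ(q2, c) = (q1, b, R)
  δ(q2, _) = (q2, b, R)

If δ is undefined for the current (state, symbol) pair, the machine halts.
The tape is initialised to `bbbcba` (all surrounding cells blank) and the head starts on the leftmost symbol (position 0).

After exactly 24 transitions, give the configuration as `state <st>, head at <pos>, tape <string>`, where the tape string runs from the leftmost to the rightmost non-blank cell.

state q2, head at 4, tape bccba

q0 | [b]bbcba   read b → write _, move R, go to q2
q2 | _[b]bcba   read b → write c, move R, go to q2
q2 | _c[b]cba   read b → write c, move R, go to q2
q2 | _cc[c]ba   read c → write b, move R, go to q1
q1 | _ccb[b]a   read b → write b, move L, go to q1
q1 | _cc[b]ba   read b → write b, move L, go to q1
q1 | _c[c]bba   read c → write b, move R, go to q2
q2 | _cb[b]ba   read b → write c, move R, go to q2
q2 | _cbc[b]a   read b → write c, move R, go to q2
q2 | _cbcc[a]   read a → write a, move L, go to q1
q1 | _cbc[c]a   read c → write b, move R, go to q2
q2 | _cbcb[a]   read a → write a, move L, go to q1
q1 | _cbc[b]a   read b → write b, move L, go to q1
q1 | _cb[c]ba   read c → write b, move R, go to q2
q2 | _cbb[b]a   read b → write c, move R, go to q2
q2 | _cbbc[a]   read a → write a, move L, go to q1
q1 | _cbb[c]a   read c → write b, move R, go to q2
q2 | _cbbb[a]   read a → write a, move L, go to q1
q1 | _cbb[b]a   read b → write b, move L, go to q1
q1 | _cb[b]ba   read b → write b, move L, go to q1
q1 | _c[b]bba   read b → write b, move L, go to q1
q1 | _[c]bbba   read c → write b, move R, go to q2
q2 | _b[b]bba   read b → write c, move R, go to q2
q2 | _bc[b]ba   read b → write c, move R, go to q2
q2 | _bcc[b]a
After 24 steps: state q2, head at 4, tape bccba.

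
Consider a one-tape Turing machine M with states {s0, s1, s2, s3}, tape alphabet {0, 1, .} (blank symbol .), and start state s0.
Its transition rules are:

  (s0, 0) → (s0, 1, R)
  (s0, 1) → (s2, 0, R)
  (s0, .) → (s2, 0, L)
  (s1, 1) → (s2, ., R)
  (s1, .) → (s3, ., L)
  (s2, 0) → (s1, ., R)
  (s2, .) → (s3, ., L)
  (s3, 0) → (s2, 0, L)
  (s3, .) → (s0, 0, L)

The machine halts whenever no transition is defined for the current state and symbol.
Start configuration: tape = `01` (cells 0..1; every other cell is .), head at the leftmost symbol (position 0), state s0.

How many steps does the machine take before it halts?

4

s0 | [0]1.   read 0 → write 1, move R, go to s0
s0 | 1[1].   read 1 → write 0, move R, go to s2
s2 | 10[.]   read . → write ., move L, go to s3
s3 | 1[0].   read 0 → write 0, move L, go to s2
s2 | [1]0.
M halts after 4 transitions.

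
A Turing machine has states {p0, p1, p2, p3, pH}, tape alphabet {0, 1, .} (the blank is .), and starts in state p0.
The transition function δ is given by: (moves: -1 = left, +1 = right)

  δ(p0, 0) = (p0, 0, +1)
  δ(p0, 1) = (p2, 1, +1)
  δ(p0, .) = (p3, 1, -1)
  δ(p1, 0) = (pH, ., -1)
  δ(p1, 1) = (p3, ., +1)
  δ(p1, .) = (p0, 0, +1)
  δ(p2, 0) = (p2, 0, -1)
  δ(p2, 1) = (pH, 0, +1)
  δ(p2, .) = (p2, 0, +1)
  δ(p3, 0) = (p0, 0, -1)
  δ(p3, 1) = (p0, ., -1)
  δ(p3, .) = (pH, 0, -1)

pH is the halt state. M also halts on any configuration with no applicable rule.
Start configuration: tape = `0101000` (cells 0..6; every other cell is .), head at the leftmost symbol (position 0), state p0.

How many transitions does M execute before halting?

p0 | [0]101000   read 0 → write 0, move +1, go to p0
p0 | 0[1]01000   read 1 → write 1, move +1, go to p2
p2 | 01[0]1000   read 0 → write 0, move -1, go to p2
p2 | 0[1]01000   read 1 → write 0, move +1, go to pH
pH | 00[0]1000
M halts after 4 transitions.

4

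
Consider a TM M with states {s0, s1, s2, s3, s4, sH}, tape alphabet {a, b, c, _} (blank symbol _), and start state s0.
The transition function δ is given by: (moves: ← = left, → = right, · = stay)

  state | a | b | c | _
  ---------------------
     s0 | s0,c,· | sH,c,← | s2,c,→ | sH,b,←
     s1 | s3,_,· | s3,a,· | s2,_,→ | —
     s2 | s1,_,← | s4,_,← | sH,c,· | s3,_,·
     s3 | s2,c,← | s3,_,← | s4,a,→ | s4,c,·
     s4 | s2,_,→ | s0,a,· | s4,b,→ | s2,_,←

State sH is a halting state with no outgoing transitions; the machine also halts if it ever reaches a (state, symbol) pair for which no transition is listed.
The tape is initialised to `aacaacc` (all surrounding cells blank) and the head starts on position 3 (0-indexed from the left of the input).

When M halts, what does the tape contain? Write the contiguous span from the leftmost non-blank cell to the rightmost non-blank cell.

aac

s0 | aac[a]acc_   read a → write c, move ·, go to s0
s0 | aac[c]acc_   read c → write c, move →, go to s2
s2 | aacc[a]cc_   read a → write _, move ←, go to s1
s1 | aac[c]_cc_   read c → write _, move →, go to s2
s2 | aac_[_]cc_   read _ → write _, move ·, go to s3
s3 | aac_[_]cc_   read _ → write c, move ·, go to s4
s4 | aac_[c]cc_   read c → write b, move →, go to s4
s4 | aac_b[c]c_   read c → write b, move →, go to s4
s4 | aac_bb[c]_   read c → write b, move →, go to s4
s4 | aac_bbb[_]   read _ → write _, move ←, go to s2
s2 | aac_bb[b]_   read b → write _, move ←, go to s4
s4 | aac_b[b]__   read b → write a, move ·, go to s0
s0 | aac_b[a]__   read a → write c, move ·, go to s0
s0 | aac_b[c]__   read c → write c, move →, go to s2
s2 | aac_bc[_]_   read _ → write _, move ·, go to s3
s3 | aac_bc[_]_   read _ → write c, move ·, go to s4
s4 | aac_bc[c]_   read c → write b, move →, go to s4
s4 | aac_bcb[_]   read _ → write _, move ←, go to s2
s2 | aac_bc[b]_   read b → write _, move ←, go to s4
s4 | aac_b[c]__   read c → write b, move →, go to s4
s4 | aac_bb[_]_   read _ → write _, move ←, go to s2
s2 | aac_b[b]__   read b → write _, move ←, go to s4
s4 | aac_[b]___   read b → write a, move ·, go to s0
s0 | aac_[a]___   read a → write c, move ·, go to s0
s0 | aac_[c]___   read c → write c, move →, go to s2
s2 | aac_c[_]__   read _ → write _, move ·, go to s3
s3 | aac_c[_]__   read _ → write c, move ·, go to s4
s4 | aac_c[c]__   read c → write b, move →, go to s4
s4 | aac_cb[_]_   read _ → write _, move ←, go to s2
s2 | aac_c[b]__   read b → write _, move ←, go to s4
s4 | aac_[c]___   read c → write b, move →, go to s4
s4 | aac_b[_]__   read _ → write _, move ←, go to s2
s2 | aac_[b]___   read b → write _, move ←, go to s4
s4 | aac[_]____   read _ → write _, move ←, go to s2
s2 | aa[c]_____   read c → write c, move ·, go to sH
sH | aa[c]_____
The non-blank tape span at halt is aac.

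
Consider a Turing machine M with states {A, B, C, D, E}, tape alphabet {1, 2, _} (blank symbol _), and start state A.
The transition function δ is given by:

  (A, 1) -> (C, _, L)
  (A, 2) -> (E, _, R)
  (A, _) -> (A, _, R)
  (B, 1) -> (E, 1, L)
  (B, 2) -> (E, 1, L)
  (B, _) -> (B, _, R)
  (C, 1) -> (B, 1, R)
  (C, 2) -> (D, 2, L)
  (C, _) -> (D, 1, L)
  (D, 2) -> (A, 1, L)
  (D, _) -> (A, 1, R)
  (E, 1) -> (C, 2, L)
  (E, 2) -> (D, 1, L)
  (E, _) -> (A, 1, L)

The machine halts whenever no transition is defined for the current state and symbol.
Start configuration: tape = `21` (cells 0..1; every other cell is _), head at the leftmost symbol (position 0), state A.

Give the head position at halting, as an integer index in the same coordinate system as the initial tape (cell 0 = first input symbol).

A | ___[2]1   read 2 → write _, move R, go to E
E | ____[1]   read 1 → write 2, move L, go to C
C | ___[_]2   read _ → write 1, move L, go to D
D | __[_]12   read _ → write 1, move R, go to A
A | __1[1]2   read 1 → write _, move L, go to C
C | __[1]_2   read 1 → write 1, move R, go to B
B | __1[_]2   read _ → write _, move R, go to B
B | __1_[2]   read 2 → write 1, move L, go to E
E | __1[_]1   read _ → write 1, move L, go to A
A | __[1]11   read 1 → write _, move L, go to C
C | _[_]_11   read _ → write 1, move L, go to D
D | [_]1_11   read _ → write 1, move R, go to A
A | 1[1]_11   read 1 → write _, move L, go to C
C | [1]__11   read 1 → write 1, move R, go to B
B | 1[_]_11   read _ → write _, move R, go to B
B | 1_[_]11   read _ → write _, move R, go to B
B | 1__[1]1   read 1 → write 1, move L, go to E
E | 1_[_]11   read _ → write 1, move L, go to A
A | 1[_]111   read _ → write _, move R, go to A
A | 1_[1]11   read 1 → write _, move L, go to C
C | 1[_]_11   read _ → write 1, move L, go to D
D | [1]1_11
At halt the head is at cell -3.

-3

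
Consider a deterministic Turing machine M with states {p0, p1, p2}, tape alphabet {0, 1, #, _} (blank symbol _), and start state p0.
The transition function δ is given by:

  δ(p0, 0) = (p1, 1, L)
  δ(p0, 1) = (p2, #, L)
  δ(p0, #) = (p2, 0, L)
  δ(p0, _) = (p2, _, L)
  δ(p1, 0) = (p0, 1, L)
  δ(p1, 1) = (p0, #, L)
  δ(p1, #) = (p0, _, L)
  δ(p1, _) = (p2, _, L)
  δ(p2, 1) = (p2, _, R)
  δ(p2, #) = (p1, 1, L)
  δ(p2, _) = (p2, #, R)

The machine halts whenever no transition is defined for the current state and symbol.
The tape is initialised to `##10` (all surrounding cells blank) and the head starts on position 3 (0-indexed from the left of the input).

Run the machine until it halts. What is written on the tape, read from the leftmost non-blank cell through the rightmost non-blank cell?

p0 | __##1[0]   read 0 → write 1, move L, go to p1
p1 | __##[1]1   read 1 → write #, move L, go to p0
p0 | __#[#]#1   read # → write 0, move L, go to p2
p2 | __[#]0#1   read # → write 1, move L, go to p1
p1 | _[_]10#1   read _ → write _, move L, go to p2
p2 | [_]_10#1   read _ → write #, move R, go to p2
p2 | #[_]10#1   read _ → write #, move R, go to p2
p2 | ##[1]0#1   read 1 → write _, move R, go to p2
p2 | ##_[0]#1
The non-blank tape span at halt is ##_0#1.

##_0#1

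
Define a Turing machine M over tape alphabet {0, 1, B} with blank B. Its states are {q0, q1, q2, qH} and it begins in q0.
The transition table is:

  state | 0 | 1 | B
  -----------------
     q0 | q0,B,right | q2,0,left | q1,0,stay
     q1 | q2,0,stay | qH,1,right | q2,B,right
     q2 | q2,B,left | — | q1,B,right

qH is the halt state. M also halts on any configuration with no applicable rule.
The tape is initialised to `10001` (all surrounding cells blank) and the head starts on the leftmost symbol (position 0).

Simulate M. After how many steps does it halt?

q0 | B[1]0001   read 1 → write 0, move left, go to q2
q2 | [B]00001   read B → write B, move right, go to q1
q1 | B[0]0001   read 0 → write 0, move stay, go to q2
q2 | B[0]0001   read 0 → write B, move left, go to q2
q2 | [B]B0001   read B → write B, move right, go to q1
q1 | B[B]0001   read B → write B, move right, go to q2
q2 | BB[0]001   read 0 → write B, move left, go to q2
q2 | B[B]B001   read B → write B, move right, go to q1
q1 | BB[B]001   read B → write B, move right, go to q2
q2 | BBB[0]01   read 0 → write B, move left, go to q2
q2 | BB[B]B01   read B → write B, move right, go to q1
q1 | BBB[B]01   read B → write B, move right, go to q2
q2 | BBBB[0]1   read 0 → write B, move left, go to q2
q2 | BBB[B]B1   read B → write B, move right, go to q1
q1 | BBBB[B]1   read B → write B, move right, go to q2
q2 | BBBBB[1]
M halts after 15 transitions.

15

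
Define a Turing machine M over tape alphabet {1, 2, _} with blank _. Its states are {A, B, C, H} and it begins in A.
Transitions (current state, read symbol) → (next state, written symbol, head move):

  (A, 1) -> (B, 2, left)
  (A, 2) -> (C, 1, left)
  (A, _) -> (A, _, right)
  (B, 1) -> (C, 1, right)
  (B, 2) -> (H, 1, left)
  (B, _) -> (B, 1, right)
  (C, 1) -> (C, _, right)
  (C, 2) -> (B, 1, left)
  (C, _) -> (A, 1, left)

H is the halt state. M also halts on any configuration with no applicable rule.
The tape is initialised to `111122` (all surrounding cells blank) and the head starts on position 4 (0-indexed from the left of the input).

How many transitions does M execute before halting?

18

A | 1111[2]2__   read 2 → write 1, move left, go to C
C | 111[1]12__   read 1 → write _, move right, go to C
C | 111_[1]2__   read 1 → write _, move right, go to C
C | 111__[2]__   read 2 → write 1, move left, go to B
B | 111_[_]1__   read _ → write 1, move right, go to B
B | 111_1[1]__   read 1 → write 1, move right, go to C
C | 111_11[_]_   read _ → write 1, move left, go to A
A | 111_1[1]1_   read 1 → write 2, move left, go to B
B | 111_[1]21_   read 1 → write 1, move right, go to C
C | 111_1[2]1_   read 2 → write 1, move left, go to B
B | 111_[1]11_   read 1 → write 1, move right, go to C
C | 111_1[1]1_   read 1 → write _, move right, go to C
C | 111_1_[1]_   read 1 → write _, move right, go to C
C | 111_1__[_]   read _ → write 1, move left, go to A
A | 111_1_[_]1   read _ → write _, move right, go to A
A | 111_1__[1]   read 1 → write 2, move left, go to B
B | 111_1_[_]2   read _ → write 1, move right, go to B
B | 111_1_1[2]   read 2 → write 1, move left, go to H
H | 111_1_[1]1
M halts after 18 transitions.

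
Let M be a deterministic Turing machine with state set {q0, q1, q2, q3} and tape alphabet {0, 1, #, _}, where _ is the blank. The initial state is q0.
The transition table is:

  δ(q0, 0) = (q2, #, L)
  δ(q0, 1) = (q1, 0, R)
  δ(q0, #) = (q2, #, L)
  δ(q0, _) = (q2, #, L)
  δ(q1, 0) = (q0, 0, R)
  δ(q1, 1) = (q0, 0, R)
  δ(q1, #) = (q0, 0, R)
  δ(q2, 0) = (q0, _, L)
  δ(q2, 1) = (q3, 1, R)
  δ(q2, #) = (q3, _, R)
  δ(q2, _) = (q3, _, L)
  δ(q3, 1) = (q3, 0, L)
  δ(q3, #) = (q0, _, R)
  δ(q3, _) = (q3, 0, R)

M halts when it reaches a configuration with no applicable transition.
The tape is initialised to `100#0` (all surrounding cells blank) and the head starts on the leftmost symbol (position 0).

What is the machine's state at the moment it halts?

q0 | __[1]00#0   read 1 → write 0, move R, go to q1
q1 | __0[0]0#0   read 0 → write 0, move R, go to q0
q0 | __00[0]#0   read 0 → write #, move L, go to q2
q2 | __0[0]##0   read 0 → write _, move L, go to q0
q0 | __[0]_##0   read 0 → write #, move L, go to q2
q2 | _[_]#_##0   read _ → write _, move L, go to q3
q3 | [_]_#_##0   read _ → write 0, move R, go to q3
q3 | 0[_]#_##0   read _ → write 0, move R, go to q3
q3 | 00[#]_##0   read # → write _, move R, go to q0
q0 | 00_[_]##0   read _ → write #, move L, go to q2
q2 | 00[_]###0   read _ → write _, move L, go to q3
q3 | 0[0]_###0
No transition is defined for (q3, 0); M halts in state q3.

q3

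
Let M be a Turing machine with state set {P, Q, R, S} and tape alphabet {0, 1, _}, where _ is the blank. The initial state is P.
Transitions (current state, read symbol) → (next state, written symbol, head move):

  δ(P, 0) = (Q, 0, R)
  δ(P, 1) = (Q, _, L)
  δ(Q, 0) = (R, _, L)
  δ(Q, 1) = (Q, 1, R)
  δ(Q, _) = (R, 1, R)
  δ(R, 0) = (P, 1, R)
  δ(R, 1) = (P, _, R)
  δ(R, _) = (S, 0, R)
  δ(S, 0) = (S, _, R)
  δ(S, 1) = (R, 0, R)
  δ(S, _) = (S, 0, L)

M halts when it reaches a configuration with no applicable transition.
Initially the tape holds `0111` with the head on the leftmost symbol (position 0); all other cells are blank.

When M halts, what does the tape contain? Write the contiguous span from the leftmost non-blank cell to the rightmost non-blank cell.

P | [0]111____   read 0 → write 0, move R, go to Q
Q | 0[1]11____   read 1 → write 1, move R, go to Q
Q | 01[1]1____   read 1 → write 1, move R, go to Q
Q | 011[1]____   read 1 → write 1, move R, go to Q
Q | 0111[_]___   read _ → write 1, move R, go to R
R | 01111[_]__   read _ → write 0, move R, go to S
S | 011110[_]_   read _ → write 0, move L, go to S
S | 01111[0]0_   read 0 → write _, move R, go to S
S | 01111_[0]_   read 0 → write _, move R, go to S
S | 01111__[_]   read _ → write 0, move L, go to S
S | 01111_[_]0   read _ → write 0, move L, go to S
S | 01111[_]00   read _ → write 0, move L, go to S
S | 0111[1]000   read 1 → write 0, move R, go to R
R | 01110[0]00   read 0 → write 1, move R, go to P
P | 011101[0]0   read 0 → write 0, move R, go to Q
Q | 0111010[0]   read 0 → write _, move L, go to R
R | 011101[0]_   read 0 → write 1, move R, go to P
P | 0111011[_]
The non-blank tape span at halt is 0111011.

0111011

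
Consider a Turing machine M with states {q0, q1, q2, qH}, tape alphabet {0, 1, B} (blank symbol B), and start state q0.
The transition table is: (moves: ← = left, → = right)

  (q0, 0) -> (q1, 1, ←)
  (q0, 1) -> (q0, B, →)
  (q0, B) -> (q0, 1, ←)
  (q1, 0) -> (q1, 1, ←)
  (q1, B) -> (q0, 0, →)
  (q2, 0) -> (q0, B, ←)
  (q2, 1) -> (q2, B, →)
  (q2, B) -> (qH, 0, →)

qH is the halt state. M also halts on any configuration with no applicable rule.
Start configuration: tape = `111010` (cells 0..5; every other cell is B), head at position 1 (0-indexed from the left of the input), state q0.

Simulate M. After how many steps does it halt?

q0 | 1[1]1010BBB   read 1 → write B, move →, go to q0
q0 | 1B[1]010BBB   read 1 → write B, move →, go to q0
q0 | 1BB[0]10BBB   read 0 → write 1, move ←, go to q1
q1 | 1B[B]110BBB   read B → write 0, move →, go to q0
q0 | 1B0[1]10BBB   read 1 → write B, move →, go to q0
q0 | 1B0B[1]0BBB   read 1 → write B, move →, go to q0
q0 | 1B0BB[0]BBB   read 0 → write 1, move ←, go to q1
q1 | 1B0B[B]1BBB   read B → write 0, move →, go to q0
q0 | 1B0B0[1]BBB   read 1 → write B, move →, go to q0
q0 | 1B0B0B[B]BB   read B → write 1, move ←, go to q0
q0 | 1B0B0[B]1BB   read B → write 1, move ←, go to q0
q0 | 1B0B[0]11BB   read 0 → write 1, move ←, go to q1
q1 | 1B0[B]111BB   read B → write 0, move →, go to q0
q0 | 1B00[1]11BB   read 1 → write B, move →, go to q0
q0 | 1B00B[1]1BB   read 1 → write B, move →, go to q0
q0 | 1B00BB[1]BB   read 1 → write B, move →, go to q0
q0 | 1B00BBB[B]B   read B → write 1, move ←, go to q0
q0 | 1B00BB[B]1B   read B → write 1, move ←, go to q0
q0 | 1B00B[B]11B   read B → write 1, move ←, go to q0
q0 | 1B00[B]111B   read B → write 1, move ←, go to q0
q0 | 1B0[0]1111B   read 0 → write 1, move ←, go to q1
q1 | 1B[0]11111B   read 0 → write 1, move ←, go to q1
q1 | 1[B]111111B   read B → write 0, move →, go to q0
q0 | 10[1]11111B   read 1 → write B, move →, go to q0
q0 | 10B[1]1111B   read 1 → write B, move →, go to q0
q0 | 10BB[1]111B   read 1 → write B, move →, go to q0
q0 | 10BBB[1]11B   read 1 → write B, move →, go to q0
q0 | 10BBBB[1]1B   read 1 → write B, move →, go to q0
q0 | 10BBBBB[1]B   read 1 → write B, move →, go to q0
q0 | 10BBBBBB[B]   read B → write 1, move ←, go to q0
q0 | 10BBBBB[B]1   read B → write 1, move ←, go to q0
q0 | 10BBBB[B]11   read B → write 1, move ←, go to q0
q0 | 10BBB[B]111   read B → write 1, move ←, go to q0
q0 | 10BB[B]1111   read B → write 1, move ←, go to q0
q0 | 10B[B]11111   read B → write 1, move ←, go to q0
q0 | 10[B]111111   read B → write 1, move ←, go to q0
q0 | 1[0]1111111   read 0 → write 1, move ←, go to q1
q1 | [1]11111111
M halts after 37 transitions.

37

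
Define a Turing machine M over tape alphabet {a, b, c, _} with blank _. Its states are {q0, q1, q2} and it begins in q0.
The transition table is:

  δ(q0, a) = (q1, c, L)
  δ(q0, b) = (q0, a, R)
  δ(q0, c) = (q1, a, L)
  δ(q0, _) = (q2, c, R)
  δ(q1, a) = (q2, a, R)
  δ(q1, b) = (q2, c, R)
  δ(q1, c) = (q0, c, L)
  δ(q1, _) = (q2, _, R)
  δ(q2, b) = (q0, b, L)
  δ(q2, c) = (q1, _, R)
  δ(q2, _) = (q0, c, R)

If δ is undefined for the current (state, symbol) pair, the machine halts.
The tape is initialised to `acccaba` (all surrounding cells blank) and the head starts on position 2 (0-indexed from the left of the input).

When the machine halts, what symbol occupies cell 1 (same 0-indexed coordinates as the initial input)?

_

state=q0 head=2 tape=_ac[c]caba   (q0,c)→(q1,a,L)
state=q1 head=1 tape=_a[c]acaba   (q1,c)→(q0,c,L)
state=q0 head=0 tape=_[a]cacaba   (q0,a)→(q1,c,L)
state=q1 head=-1 tape=[_]ccacaba   (q1,_)→(q2,_,R)
state=q2 head=0 tape=_[c]cacaba   (q2,c)→(q1,_,R)
state=q1 head=1 tape=__[c]acaba   (q1,c)→(q0,c,L)
state=q0 head=0 tape=_[_]cacaba   (q0,_)→(q2,c,R)
state=q2 head=1 tape=_c[c]acaba   (q2,c)→(q1,_,R)
state=q1 head=2 tape=_c_[a]caba   (q1,a)→(q2,a,R)
state=q2 head=3 tape=_c_a[c]aba   (q2,c)→(q1,_,R)
state=q1 head=4 tape=_c_a_[a]ba   (q1,a)→(q2,a,R)
state=q2 head=5 tape=_c_a_a[b]a   (q2,b)→(q0,b,L)
state=q0 head=4 tape=_c_a_[a]ba   (q0,a)→(q1,c,L)
state=q1 head=3 tape=_c_a[_]cba   (q1,_)→(q2,_,R)
state=q2 head=4 tape=_c_a_[c]ba   (q2,c)→(q1,_,R)
state=q1 head=5 tape=_c_a__[b]a   (q1,b)→(q2,c,R)
state=q2 head=6 tape=_c_a__c[a]
Cell 1 holds _ when M halts.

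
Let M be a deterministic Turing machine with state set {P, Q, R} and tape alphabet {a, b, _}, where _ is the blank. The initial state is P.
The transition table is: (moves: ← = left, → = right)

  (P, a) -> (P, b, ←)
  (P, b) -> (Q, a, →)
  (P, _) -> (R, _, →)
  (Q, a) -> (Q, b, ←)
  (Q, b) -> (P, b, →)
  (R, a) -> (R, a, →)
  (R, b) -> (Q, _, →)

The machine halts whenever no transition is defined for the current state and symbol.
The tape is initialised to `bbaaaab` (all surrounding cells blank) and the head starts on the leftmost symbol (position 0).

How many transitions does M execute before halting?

15

state=P head=0 tape=[b]baaaab_   (P,b)→(Q,a,→)
state=Q head=1 tape=a[b]aaaab_   (Q,b)→(P,b,→)
state=P head=2 tape=ab[a]aaab_   (P,a)→(P,b,←)
state=P head=1 tape=a[b]baaab_   (P,b)→(Q,a,→)
state=Q head=2 tape=aa[b]aaab_   (Q,b)→(P,b,→)
state=P head=3 tape=aab[a]aab_   (P,a)→(P,b,←)
state=P head=2 tape=aa[b]baab_   (P,b)→(Q,a,→)
state=Q head=3 tape=aaa[b]aab_   (Q,b)→(P,b,→)
state=P head=4 tape=aaab[a]ab_   (P,a)→(P,b,←)
state=P head=3 tape=aaa[b]bab_   (P,b)→(Q,a,→)
state=Q head=4 tape=aaaa[b]ab_   (Q,b)→(P,b,→)
state=P head=5 tape=aaaab[a]b_   (P,a)→(P,b,←)
state=P head=4 tape=aaaa[b]bb_   (P,b)→(Q,a,→)
state=Q head=5 tape=aaaaa[b]b_   (Q,b)→(P,b,→)
state=P head=6 tape=aaaaab[b]_   (P,b)→(Q,a,→)
state=Q head=7 tape=aaaaaba[_]
M halts after 15 transitions.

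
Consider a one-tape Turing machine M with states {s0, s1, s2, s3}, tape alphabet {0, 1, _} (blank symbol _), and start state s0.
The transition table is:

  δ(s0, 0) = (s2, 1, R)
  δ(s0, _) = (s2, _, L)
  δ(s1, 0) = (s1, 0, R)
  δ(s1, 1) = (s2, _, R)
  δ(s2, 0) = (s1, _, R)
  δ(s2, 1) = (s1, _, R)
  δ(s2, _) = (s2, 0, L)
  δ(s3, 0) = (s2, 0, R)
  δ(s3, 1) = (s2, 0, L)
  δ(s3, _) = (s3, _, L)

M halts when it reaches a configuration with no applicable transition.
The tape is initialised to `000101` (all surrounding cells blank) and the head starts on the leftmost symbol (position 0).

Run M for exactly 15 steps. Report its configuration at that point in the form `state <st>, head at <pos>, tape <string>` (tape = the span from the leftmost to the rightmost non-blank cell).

s0 | [0]00101__   read 0 → write 1, move R, go to s2
s2 | 1[0]0101__   read 0 → write _, move R, go to s1
s1 | 1_[0]101__   read 0 → write 0, move R, go to s1
s1 | 1_0[1]01__   read 1 → write _, move R, go to s2
s2 | 1_0_[0]1__   read 0 → write _, move R, go to s1
s1 | 1_0__[1]__   read 1 → write _, move R, go to s2
s2 | 1_0___[_]_   read _ → write 0, move L, go to s2
s2 | 1_0__[_]0_   read _ → write 0, move L, go to s2
s2 | 1_0_[_]00_   read _ → write 0, move L, go to s2
s2 | 1_0[_]000_   read _ → write 0, move L, go to s2
s2 | 1_[0]0000_   read 0 → write _, move R, go to s1
s1 | 1__[0]000_   read 0 → write 0, move R, go to s1
s1 | 1__0[0]00_   read 0 → write 0, move R, go to s1
s1 | 1__00[0]0_   read 0 → write 0, move R, go to s1
s1 | 1__000[0]_   read 0 → write 0, move R, go to s1
s1 | 1__0000[_]
After 15 steps: state s1, head at 7, tape 1__0000.

state s1, head at 7, tape 1__0000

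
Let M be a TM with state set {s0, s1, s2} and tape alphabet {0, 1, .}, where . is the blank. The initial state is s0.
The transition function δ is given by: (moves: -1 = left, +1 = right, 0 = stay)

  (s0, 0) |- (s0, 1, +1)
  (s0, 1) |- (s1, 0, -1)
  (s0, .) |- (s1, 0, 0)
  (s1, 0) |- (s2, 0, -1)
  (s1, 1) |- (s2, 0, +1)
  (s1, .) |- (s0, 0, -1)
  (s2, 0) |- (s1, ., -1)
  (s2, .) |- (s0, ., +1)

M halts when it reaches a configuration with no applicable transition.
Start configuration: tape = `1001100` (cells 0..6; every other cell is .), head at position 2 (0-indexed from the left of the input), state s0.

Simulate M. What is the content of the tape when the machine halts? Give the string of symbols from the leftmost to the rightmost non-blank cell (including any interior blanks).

s0 | 10[0]1100   read 0 → write 1, move +1, go to s0
s0 | 101[1]100   read 1 → write 0, move -1, go to s1
s1 | 10[1]0100   read 1 → write 0, move +1, go to s2
s2 | 100[0]100   read 0 → write ., move -1, go to s1
s1 | 10[0].100   read 0 → write 0, move -1, go to s2
s2 | 1[0]0.100   read 0 → write ., move -1, go to s1
s1 | [1].0.100   read 1 → write 0, move +1, go to s2
s2 | 0[.]0.100   read . → write ., move +1, go to s0
s0 | 0.[0].100   read 0 → write 1, move +1, go to s0
s0 | 0.1[.]100   read . → write 0, move 0, go to s1
s1 | 0.1[0]100   read 0 → write 0, move -1, go to s2
s2 | 0.[1]0100
The non-blank tape span at halt is 0.10100.

0.10100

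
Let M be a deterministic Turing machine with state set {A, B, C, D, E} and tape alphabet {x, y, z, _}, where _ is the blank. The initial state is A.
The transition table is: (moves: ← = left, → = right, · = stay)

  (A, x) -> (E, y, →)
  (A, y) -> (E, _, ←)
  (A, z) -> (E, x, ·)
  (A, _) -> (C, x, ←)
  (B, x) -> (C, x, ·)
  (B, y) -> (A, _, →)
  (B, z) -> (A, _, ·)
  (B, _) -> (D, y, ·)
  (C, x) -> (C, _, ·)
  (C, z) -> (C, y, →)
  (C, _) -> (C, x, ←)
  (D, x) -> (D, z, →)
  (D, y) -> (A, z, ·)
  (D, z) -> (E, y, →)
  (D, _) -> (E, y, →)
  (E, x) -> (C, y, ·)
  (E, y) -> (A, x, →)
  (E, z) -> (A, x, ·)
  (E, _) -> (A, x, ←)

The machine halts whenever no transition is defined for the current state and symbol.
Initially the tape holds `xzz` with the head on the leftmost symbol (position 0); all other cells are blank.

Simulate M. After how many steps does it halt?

A | [x]zz_   read x → write y, move →, go to E
E | y[z]z_   read z → write x, move ·, go to A
A | y[x]z_   read x → write y, move →, go to E
E | yy[z]_   read z → write x, move ·, go to A
A | yy[x]_   read x → write y, move →, go to E
E | yyy[_]   read _ → write x, move ←, go to A
A | yy[y]x   read y → write _, move ←, go to E
E | y[y]_x   read y → write x, move →, go to A
A | yx[_]x   read _ → write x, move ←, go to C
C | y[x]xx   read x → write _, move ·, go to C
C | y[_]xx   read _ → write x, move ←, go to C
C | [y]xxx
M halts after 11 transitions.

11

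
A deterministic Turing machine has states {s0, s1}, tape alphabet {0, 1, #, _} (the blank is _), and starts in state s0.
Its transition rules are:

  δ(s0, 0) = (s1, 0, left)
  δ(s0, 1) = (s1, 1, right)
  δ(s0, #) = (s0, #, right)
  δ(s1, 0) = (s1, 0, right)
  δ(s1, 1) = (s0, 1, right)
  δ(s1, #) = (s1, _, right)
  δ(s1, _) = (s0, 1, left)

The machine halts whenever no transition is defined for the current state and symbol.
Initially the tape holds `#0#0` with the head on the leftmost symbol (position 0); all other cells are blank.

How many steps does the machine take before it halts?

11

s0 | _[#]0#0_   read # → write #, move right, go to s0
s0 | _#[0]#0_   read 0 → write 0, move left, go to s1
s1 | _[#]0#0_   read # → write _, move right, go to s1
s1 | __[0]#0_   read 0 → write 0, move right, go to s1
s1 | __0[#]0_   read # → write _, move right, go to s1
s1 | __0_[0]_   read 0 → write 0, move right, go to s1
s1 | __0_0[_]   read _ → write 1, move left, go to s0
s0 | __0_[0]1   read 0 → write 0, move left, go to s1
s1 | __0[_]01   read _ → write 1, move left, go to s0
s0 | __[0]101   read 0 → write 0, move left, go to s1
s1 | _[_]0101   read _ → write 1, move left, go to s0
s0 | [_]10101
M halts after 11 transitions.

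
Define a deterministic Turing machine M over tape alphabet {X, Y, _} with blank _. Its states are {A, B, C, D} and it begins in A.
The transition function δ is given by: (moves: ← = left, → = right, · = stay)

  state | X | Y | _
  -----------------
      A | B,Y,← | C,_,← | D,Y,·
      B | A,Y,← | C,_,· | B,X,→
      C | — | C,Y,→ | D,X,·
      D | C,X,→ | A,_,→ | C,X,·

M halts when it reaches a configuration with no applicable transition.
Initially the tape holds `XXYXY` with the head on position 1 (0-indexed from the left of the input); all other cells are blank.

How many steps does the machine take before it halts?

11

A | _X[X]YXY   read X → write Y, move ←, go to B
B | _[X]YYXY   read X → write Y, move ←, go to A
A | [_]YYYXY   read _ → write Y, move ·, go to D
D | [Y]YYYXY   read Y → write _, move →, go to A
A | _[Y]YYXY   read Y → write _, move ←, go to C
C | [_]_YYXY   read _ → write X, move ·, go to D
D | [X]_YYXY   read X → write X, move →, go to C
C | X[_]YYXY   read _ → write X, move ·, go to D
D | X[X]YYXY   read X → write X, move →, go to C
C | XX[Y]YXY   read Y → write Y, move →, go to C
C | XXY[Y]XY   read Y → write Y, move →, go to C
C | XXYY[X]Y
M halts after 11 transitions.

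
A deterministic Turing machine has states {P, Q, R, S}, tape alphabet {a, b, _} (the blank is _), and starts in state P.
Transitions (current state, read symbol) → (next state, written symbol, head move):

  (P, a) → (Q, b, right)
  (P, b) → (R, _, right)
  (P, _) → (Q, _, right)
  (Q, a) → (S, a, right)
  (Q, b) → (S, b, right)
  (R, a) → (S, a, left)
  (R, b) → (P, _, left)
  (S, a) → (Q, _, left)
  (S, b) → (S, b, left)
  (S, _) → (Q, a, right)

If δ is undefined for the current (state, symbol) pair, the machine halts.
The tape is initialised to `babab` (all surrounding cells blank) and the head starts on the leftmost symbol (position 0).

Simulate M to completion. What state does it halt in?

P | [b]abab__   read b → write _, move right, go to R
R | _[a]bab__   read a → write a, move left, go to S
S | [_]abab__   read _ → write a, move right, go to Q
Q | a[a]bab__   read a → write a, move right, go to S
S | aa[b]ab__   read b → write b, move left, go to S
S | a[a]bab__   read a → write _, move left, go to Q
Q | [a]_bab__   read a → write a, move right, go to S
S | a[_]bab__   read _ → write a, move right, go to Q
Q | aa[b]ab__   read b → write b, move right, go to S
S | aab[a]b__   read a → write _, move left, go to Q
Q | aa[b]_b__   read b → write b, move right, go to S
S | aab[_]b__   read _ → write a, move right, go to Q
Q | aaba[b]__   read b → write b, move right, go to S
S | aabab[_]_   read _ → write a, move right, go to Q
Q | aababa[_]
No transition is defined for (Q, _); M halts in state Q.

Q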